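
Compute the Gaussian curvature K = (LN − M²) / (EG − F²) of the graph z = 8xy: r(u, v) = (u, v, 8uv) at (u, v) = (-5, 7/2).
K = -64/5688225

Coefficients of the first fundamental form: E = 64*v^2 + 1, F = 64*u*v, G = 64*u^2 + 1.
Coefficients of the second fundamental form: L = 0, M = 8/sqrt(64*u^2 + 64*v^2 + 1), N = 0.
Assemble K = (LN − M²)/(EG − F²) = -64/(4096*u^4 + 8192*u^2*v^2 + 128*u^2 + 4096*v^4 + 128*v^2 + 1). At (u, v) = (-5, 7/2): K = -64/5688225.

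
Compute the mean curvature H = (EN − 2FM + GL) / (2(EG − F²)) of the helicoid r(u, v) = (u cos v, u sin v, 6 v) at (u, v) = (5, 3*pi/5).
H = 0

With E = 1, F = 0, G = u^2 + 36, L = 0, M = -6/sqrt(u^2 + 36), N = 0, assemble
  H = (EN − 2FM + GL) / (2(EG − F²)) = 0.
At (u, v) = (5, 3*pi/5): H = 0.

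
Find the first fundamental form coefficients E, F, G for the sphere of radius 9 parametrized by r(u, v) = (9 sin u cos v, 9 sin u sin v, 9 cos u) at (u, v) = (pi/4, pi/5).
E = 81;  F = 0;  G = 81/2

Partials: r_u = (9*cos(u)*cos(v), 9*sin(v)*cos(u), -9*sin(u)), r_v = (-9*sin(u)*sin(v), 9*sin(u)*cos(v), 0). As functions of (u, v):
  E = r_u · r_u = 81,
  F = r_u · r_v = 0,
  G = r_v · r_v = 81*sin(u)^2.
Evaluating at (u, v) = (pi/4, pi/5): E = 81, F = 0, G = 81/2.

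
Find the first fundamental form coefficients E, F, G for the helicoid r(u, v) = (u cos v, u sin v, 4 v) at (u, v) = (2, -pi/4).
E = 1;  F = 0;  G = 20

Partials: r_u = (cos(v), sin(v), 0), r_v = (-u*sin(v), u*cos(v), 4). As functions of (u, v):
  E = r_u · r_u = 1,
  F = r_u · r_v = 0,
  G = r_v · r_v = u^2 + 16.
Evaluating at (u, v) = (2, -pi/4): E = 1, F = 0, G = 20.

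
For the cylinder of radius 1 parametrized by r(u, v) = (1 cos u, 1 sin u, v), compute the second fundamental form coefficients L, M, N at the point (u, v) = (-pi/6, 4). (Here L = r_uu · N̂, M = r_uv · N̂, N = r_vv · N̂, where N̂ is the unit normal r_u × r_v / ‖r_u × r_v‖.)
L = -1;  M = 0;  N = 0

Compute the unit normal N̂(u, v) = (cos(u), sin(u), 0), and the second partials r_uu, r_uv, r_vv. Take dot products:
  L(u, v) = r_uu · N̂ = -1,
  M(u, v) = r_uv · N̂ = 0,
  N(u, v) = r_vv · N̂ = 0.
Evaluating at (u, v) = (-pi/6, 4):
  L = -1, M = 0, N = 0.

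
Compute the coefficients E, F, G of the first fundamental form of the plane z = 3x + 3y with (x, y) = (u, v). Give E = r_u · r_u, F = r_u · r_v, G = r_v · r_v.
E = 10;  F = 9;  G = 10

Compute partials: r_u = (1, 0, 3), r_v = (0, 1, 3). Then
  E = r_u · r_u = 10,
  F = r_u · r_v = 9,
  G = r_v · r_v = 10.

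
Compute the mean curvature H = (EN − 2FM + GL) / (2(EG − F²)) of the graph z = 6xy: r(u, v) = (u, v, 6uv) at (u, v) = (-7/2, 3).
H = 567*sqrt(766)/146689

With E = 36*v^2 + 1, F = 36*u*v, G = 36*u^2 + 1, L = 0, M = 6/sqrt(36*u^2 + 36*v^2 + 1), N = 0, assemble
  H = (EN − 2FM + GL) / (2(EG − F²)) = -216*u*v/(36*u^2 + 36*v^2 + 1)^(3/2).
At (u, v) = (-7/2, 3): H = 567*sqrt(766)/146689.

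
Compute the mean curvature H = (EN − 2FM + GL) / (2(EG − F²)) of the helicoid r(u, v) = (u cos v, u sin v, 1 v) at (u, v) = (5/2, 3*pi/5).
H = 0

With E = 1, F = 0, G = u^2 + 1, L = 0, M = -1/sqrt(u^2 + 1), N = 0, assemble
  H = (EN − 2FM + GL) / (2(EG − F²)) = 0.
At (u, v) = (5/2, 3*pi/5): H = 0.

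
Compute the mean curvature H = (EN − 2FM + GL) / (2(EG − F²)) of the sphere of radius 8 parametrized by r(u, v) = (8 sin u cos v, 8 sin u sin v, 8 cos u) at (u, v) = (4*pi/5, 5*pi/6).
H = -1/8

With E = 64, F = 0, G = 64*sin(u)^2, L = -8*sin(u)/Abs(sin(u)), M = 0, N = -8*sin(u)^3/Abs(sin(u)), assemble
  H = (EN − 2FM + GL) / (2(EG − F²)) = -sin(u)/(8*Abs(sin(u))).
At (u, v) = (4*pi/5, 5*pi/6): H = -1/8.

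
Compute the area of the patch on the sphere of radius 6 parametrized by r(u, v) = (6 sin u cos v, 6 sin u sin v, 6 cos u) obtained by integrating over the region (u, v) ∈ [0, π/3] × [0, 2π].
Area = 36*pi

Area = ∫∫ √(EG − F²) du dv with √(EG − F²) = 36*Abs(sin(u)). Integrating over [0, π/3] × [0, 2π] gives 36*pi.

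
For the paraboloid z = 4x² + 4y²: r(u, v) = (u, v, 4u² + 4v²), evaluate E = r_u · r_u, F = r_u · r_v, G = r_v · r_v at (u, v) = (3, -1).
E = 577;  F = -192;  G = 65

Partials: r_u = (1, 0, 8*u), r_v = (0, 1, 8*v). As functions of (u, v):
  E = r_u · r_u = 64*u^2 + 1,
  F = r_u · r_v = 64*u*v,
  G = r_v · r_v = 64*v^2 + 1.
Evaluating at (u, v) = (3, -1): E = 577, F = -192, G = 65.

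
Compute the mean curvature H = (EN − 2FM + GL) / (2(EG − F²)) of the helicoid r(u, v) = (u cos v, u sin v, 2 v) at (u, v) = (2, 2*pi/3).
H = 0

With E = 1, F = 0, G = u^2 + 4, L = 0, M = -2/sqrt(u^2 + 4), N = 0, assemble
  H = (EN − 2FM + GL) / (2(EG − F²)) = 0.
At (u, v) = (2, 2*pi/3): H = 0.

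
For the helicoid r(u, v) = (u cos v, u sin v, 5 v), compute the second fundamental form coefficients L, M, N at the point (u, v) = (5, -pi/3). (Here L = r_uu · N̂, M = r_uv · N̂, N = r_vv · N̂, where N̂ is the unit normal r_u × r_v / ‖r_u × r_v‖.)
L = 0;  M = -sqrt(2)/2;  N = 0

Compute the unit normal N̂(u, v) = (5*sin(v)/sqrt(u^2 + 25), -5*cos(v)/sqrt(u^2 + 25), u/sqrt(u^2 + 25)), and the second partials r_uu, r_uv, r_vv. Take dot products:
  L(u, v) = r_uu · N̂ = 0,
  M(u, v) = r_uv · N̂ = -5/sqrt(u^2 + 25),
  N(u, v) = r_vv · N̂ = 0.
Evaluating at (u, v) = (5, -pi/3):
  L = 0, M = -sqrt(2)/2, N = 0.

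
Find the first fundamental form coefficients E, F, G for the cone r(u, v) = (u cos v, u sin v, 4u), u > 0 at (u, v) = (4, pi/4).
E = 17;  F = 0;  G = 16

Partials: r_u = (cos(v), sin(v), 4), r_v = (-u*sin(v), u*cos(v), 0). As functions of (u, v):
  E = r_u · r_u = 17,
  F = r_u · r_v = 0,
  G = r_v · r_v = u^2.
Evaluating at (u, v) = (4, pi/4): E = 17, F = 0, G = 16.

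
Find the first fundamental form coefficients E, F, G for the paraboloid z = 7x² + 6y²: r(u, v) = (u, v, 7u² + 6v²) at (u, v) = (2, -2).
E = 785;  F = -672;  G = 577

Partials: r_u = (1, 0, 14*u), r_v = (0, 1, 12*v). As functions of (u, v):
  E = r_u · r_u = 196*u^2 + 1,
  F = r_u · r_v = 168*u*v,
  G = r_v · r_v = 144*v^2 + 1.
Evaluating at (u, v) = (2, -2): E = 785, F = -672, G = 577.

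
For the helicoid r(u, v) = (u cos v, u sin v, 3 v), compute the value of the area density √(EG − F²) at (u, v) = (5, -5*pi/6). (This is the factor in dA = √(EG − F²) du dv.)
√(EG − F²)|_{(5, -5*pi/6)} = sqrt(34)

E = 1, F = 0, G = u^2 + 9, so EG − F² = u^2 + 9. Taking the positive square root: √(EG − F²) = sqrt(u^2 + 9). At (u, v) = (5, -5*pi/6): sqrt(34).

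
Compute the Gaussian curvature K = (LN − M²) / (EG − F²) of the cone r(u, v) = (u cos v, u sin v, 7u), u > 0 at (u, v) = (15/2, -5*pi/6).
K = 0

Coefficients of the first fundamental form: E = 50, F = 0, G = u^2.
Coefficients of the second fundamental form: L = 0, M = 0, N = 7*sqrt(2)*u^2/(10*Abs(u)).
Assemble K = (LN − M²)/(EG − F²) = 0. At (u, v) = (15/2, -5*pi/6): K = 0.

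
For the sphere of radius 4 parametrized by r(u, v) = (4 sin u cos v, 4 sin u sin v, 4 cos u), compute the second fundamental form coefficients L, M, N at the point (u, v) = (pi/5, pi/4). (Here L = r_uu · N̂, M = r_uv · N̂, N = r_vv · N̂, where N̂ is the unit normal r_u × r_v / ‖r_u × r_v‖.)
L = -4;  M = 0;  N = -5/2 + sqrt(5)/2

Compute the unit normal N̂(u, v) = (sin(u)^2*cos(v)/Abs(sin(u)), sin(u)^2*sin(v)/Abs(sin(u)), sin(2*u)/(2*Abs(sin(u)))), and the second partials r_uu, r_uv, r_vv. Take dot products:
  L(u, v) = r_uu · N̂ = -4*sin(u)/Abs(sin(u)),
  M(u, v) = r_uv · N̂ = 0,
  N(u, v) = r_vv · N̂ = -4*sin(u)^3/Abs(sin(u)).
Evaluating at (u, v) = (pi/5, pi/4):
  L = -4, M = 0, N = -5/2 + sqrt(5)/2.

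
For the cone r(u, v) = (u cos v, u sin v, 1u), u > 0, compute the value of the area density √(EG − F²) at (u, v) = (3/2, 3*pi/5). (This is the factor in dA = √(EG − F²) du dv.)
√(EG − F²)|_{(3/2, 3*pi/5)} = 3*sqrt(2)/2

E = 2, F = 0, G = u^2, so EG − F² = 2*u^2. Taking the positive square root: √(EG − F²) = sqrt(2)*Abs(u). At (u, v) = (3/2, 3*pi/5): 3*sqrt(2)/2.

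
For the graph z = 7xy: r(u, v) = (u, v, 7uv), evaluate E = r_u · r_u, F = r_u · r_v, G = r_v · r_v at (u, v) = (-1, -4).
E = 785;  F = 196;  G = 50

Partials: r_u = (1, 0, 7*v), r_v = (0, 1, 7*u). As functions of (u, v):
  E = r_u · r_u = 49*v^2 + 1,
  F = r_u · r_v = 49*u*v,
  G = r_v · r_v = 49*u^2 + 1.
Evaluating at (u, v) = (-1, -4): E = 785, F = 196, G = 50.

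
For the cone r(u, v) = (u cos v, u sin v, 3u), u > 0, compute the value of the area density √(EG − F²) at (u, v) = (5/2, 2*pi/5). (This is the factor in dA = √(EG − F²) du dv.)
√(EG − F²)|_{(5/2, 2*pi/5)} = 5*sqrt(10)/2

E = 10, F = 0, G = u^2, so EG − F² = 10*u^2. Taking the positive square root: √(EG − F²) = sqrt(10)*Abs(u). At (u, v) = (5/2, 2*pi/5): 5*sqrt(10)/2.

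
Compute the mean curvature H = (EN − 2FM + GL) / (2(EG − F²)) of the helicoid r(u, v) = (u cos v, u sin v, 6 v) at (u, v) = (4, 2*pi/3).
H = 0

With E = 1, F = 0, G = u^2 + 36, L = 0, M = -6/sqrt(u^2 + 36), N = 0, assemble
  H = (EN − 2FM + GL) / (2(EG − F²)) = 0.
At (u, v) = (4, 2*pi/3): H = 0.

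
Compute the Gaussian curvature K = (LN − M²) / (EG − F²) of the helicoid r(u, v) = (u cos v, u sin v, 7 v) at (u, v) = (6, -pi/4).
K = -49/7225

Coefficients of the first fundamental form: E = 1, F = 0, G = u^2 + 49.
Coefficients of the second fundamental form: L = 0, M = -7/sqrt(u^2 + 49), N = 0.
Assemble K = (LN − M²)/(EG − F²) = -49/(u^2 + 49)^2. At (u, v) = (6, -pi/4): K = -49/7225.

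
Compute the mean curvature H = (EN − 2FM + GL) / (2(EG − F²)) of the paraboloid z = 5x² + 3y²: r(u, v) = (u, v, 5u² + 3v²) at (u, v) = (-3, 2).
H = 3428*sqrt(1045)/1092025

With E = 100*u^2 + 1, F = 60*u*v, G = 36*v^2 + 1, L = 10/sqrt(100*u^2 + 36*v^2 + 1), M = 0, N = 6/sqrt(100*u^2 + 36*v^2 + 1), assemble
  H = (EN − 2FM + GL) / (2(EG − F²)) = 4*(75*u^2 + 45*v^2 + 2)/(100*u^2 + 36*v^2 + 1)^(3/2).
At (u, v) = (-3, 2): H = 3428*sqrt(1045)/1092025.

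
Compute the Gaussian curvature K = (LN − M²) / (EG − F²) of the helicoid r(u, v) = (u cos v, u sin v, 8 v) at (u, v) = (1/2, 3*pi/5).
K = -1024/66049

Coefficients of the first fundamental form: E = 1, F = 0, G = u^2 + 64.
Coefficients of the second fundamental form: L = 0, M = -8/sqrt(u^2 + 64), N = 0.
Assemble K = (LN − M²)/(EG − F²) = -64/(u^2 + 64)^2. At (u, v) = (1/2, 3*pi/5): K = -1024/66049.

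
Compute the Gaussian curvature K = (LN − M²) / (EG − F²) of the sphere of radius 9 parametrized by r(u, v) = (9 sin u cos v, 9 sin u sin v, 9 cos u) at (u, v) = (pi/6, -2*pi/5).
K = 1/81

Coefficients of the first fundamental form: E = 81, F = 0, G = 81*sin(u)^2.
Coefficients of the second fundamental form: L = -9*sin(u)/Abs(sin(u)), M = 0, N = -9*sin(u)^3/Abs(sin(u)).
Assemble K = (LN − M²)/(EG − F²) = 1/81. At (u, v) = (pi/6, -2*pi/5): K = 1/81.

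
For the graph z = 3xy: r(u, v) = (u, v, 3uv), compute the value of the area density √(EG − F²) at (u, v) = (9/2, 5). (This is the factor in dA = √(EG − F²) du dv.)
√(EG − F²)|_{(9/2, 5)} = sqrt(1633)/2

E = 9*v^2 + 1, F = 9*u*v, G = 9*u^2 + 1, so EG − F² = 9*u^2 + 9*v^2 + 1. Taking the positive square root: √(EG − F²) = sqrt(9*u^2 + 9*v^2 + 1). At (u, v) = (9/2, 5): sqrt(1633)/2.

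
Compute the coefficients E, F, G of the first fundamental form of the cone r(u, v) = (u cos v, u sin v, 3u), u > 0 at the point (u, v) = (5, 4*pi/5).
E = 10;  F = 0;  G = 25

Partials: r_u = (cos(v), sin(v), 3), r_v = (-u*sin(v), u*cos(v), 0). As functions of (u, v):
  E = r_u · r_u = 10,
  F = r_u · r_v = 0,
  G = r_v · r_v = u^2.
Evaluating at (u, v) = (5, 4*pi/5): E = 10, F = 0, G = 25.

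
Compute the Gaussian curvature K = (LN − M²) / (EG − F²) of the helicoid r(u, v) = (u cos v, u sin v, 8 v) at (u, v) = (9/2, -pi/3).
K = -1024/113569

Coefficients of the first fundamental form: E = 1, F = 0, G = u^2 + 64.
Coefficients of the second fundamental form: L = 0, M = -8/sqrt(u^2 + 64), N = 0.
Assemble K = (LN − M²)/(EG − F²) = -64/(u^2 + 64)^2. At (u, v) = (9/2, -pi/3): K = -1024/113569.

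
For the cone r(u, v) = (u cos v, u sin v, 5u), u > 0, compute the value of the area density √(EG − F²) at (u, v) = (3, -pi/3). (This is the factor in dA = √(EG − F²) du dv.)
√(EG − F²)|_{(3, -pi/3)} = 3*sqrt(26)

E = 26, F = 0, G = u^2, so EG − F² = 26*u^2. Taking the positive square root: √(EG − F²) = sqrt(26)*Abs(u). At (u, v) = (3, -pi/3): 3*sqrt(26).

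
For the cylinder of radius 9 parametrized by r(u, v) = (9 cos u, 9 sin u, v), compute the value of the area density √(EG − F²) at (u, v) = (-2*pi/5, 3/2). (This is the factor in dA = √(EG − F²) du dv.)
√(EG − F²)|_{(-2*pi/5, 3/2)} = 9

E = 81, F = 0, G = 1, so EG − F² = 81. Taking the positive square root: √(EG − F²) = 9. At (u, v) = (-2*pi/5, 3/2): 9.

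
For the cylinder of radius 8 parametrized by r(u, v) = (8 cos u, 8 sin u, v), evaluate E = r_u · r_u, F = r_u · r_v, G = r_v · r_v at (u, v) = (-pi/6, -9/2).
E = 64;  F = 0;  G = 1

Partials: r_u = (-8*sin(u), 8*cos(u), 0), r_v = (0, 0, 1). As functions of (u, v):
  E = r_u · r_u = 64,
  F = r_u · r_v = 0,
  G = r_v · r_v = 1.
Evaluating at (u, v) = (-pi/6, -9/2): E = 64, F = 0, G = 1.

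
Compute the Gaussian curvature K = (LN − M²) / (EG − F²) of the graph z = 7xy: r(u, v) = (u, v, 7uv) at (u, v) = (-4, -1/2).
K = -784/10169721

Coefficients of the first fundamental form: E = 49*v^2 + 1, F = 49*u*v, G = 49*u^2 + 1.
Coefficients of the second fundamental form: L = 0, M = 7/sqrt(49*u^2 + 49*v^2 + 1), N = 0.
Assemble K = (LN − M²)/(EG − F²) = -49/(2401*u^4 + 4802*u^2*v^2 + 98*u^2 + 2401*v^4 + 98*v^2 + 1). At (u, v) = (-4, -1/2): K = -784/10169721.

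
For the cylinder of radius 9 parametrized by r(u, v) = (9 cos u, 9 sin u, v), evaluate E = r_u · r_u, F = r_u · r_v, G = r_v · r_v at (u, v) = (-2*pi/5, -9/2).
E = 81;  F = 0;  G = 1

Partials: r_u = (-9*sin(u), 9*cos(u), 0), r_v = (0, 0, 1). As functions of (u, v):
  E = r_u · r_u = 81,
  F = r_u · r_v = 0,
  G = r_v · r_v = 1.
Evaluating at (u, v) = (-2*pi/5, -9/2): E = 81, F = 0, G = 1.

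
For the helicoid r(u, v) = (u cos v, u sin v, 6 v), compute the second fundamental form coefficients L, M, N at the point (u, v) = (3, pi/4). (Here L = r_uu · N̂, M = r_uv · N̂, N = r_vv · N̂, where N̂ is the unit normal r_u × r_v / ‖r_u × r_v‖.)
L = 0;  M = -2*sqrt(5)/5;  N = 0

Compute the unit normal N̂(u, v) = (6*sin(v)/sqrt(u^2 + 36), -6*cos(v)/sqrt(u^2 + 36), u/sqrt(u^2 + 36)), and the second partials r_uu, r_uv, r_vv. Take dot products:
  L(u, v) = r_uu · N̂ = 0,
  M(u, v) = r_uv · N̂ = -6/sqrt(u^2 + 36),
  N(u, v) = r_vv · N̂ = 0.
Evaluating at (u, v) = (3, pi/4):
  L = 0, M = -2*sqrt(5)/5, N = 0.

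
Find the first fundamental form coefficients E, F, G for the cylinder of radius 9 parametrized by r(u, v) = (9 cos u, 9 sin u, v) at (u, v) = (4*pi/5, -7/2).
E = 81;  F = 0;  G = 1

Partials: r_u = (-9*sin(u), 9*cos(u), 0), r_v = (0, 0, 1). As functions of (u, v):
  E = r_u · r_u = 81,
  F = r_u · r_v = 0,
  G = r_v · r_v = 1.
Evaluating at (u, v) = (4*pi/5, -7/2): E = 81, F = 0, G = 1.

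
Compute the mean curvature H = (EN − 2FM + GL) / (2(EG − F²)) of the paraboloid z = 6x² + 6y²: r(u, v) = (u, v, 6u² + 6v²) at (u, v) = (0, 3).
H = 7788*sqrt(1297)/1682209

With E = 144*u^2 + 1, F = 144*u*v, G = 144*v^2 + 1, L = 12/sqrt(144*u^2 + 144*v^2 + 1), M = 0, N = 12/sqrt(144*u^2 + 144*v^2 + 1), assemble
  H = (EN − 2FM + GL) / (2(EG − F²)) = 12*(72*u^2 + 72*v^2 + 1)/(144*u^2 + 144*v^2 + 1)^(3/2).
At (u, v) = (0, 3): H = 7788*sqrt(1297)/1682209.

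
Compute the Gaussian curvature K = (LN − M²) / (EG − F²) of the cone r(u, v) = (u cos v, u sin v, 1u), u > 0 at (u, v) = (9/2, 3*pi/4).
K = 0

Coefficients of the first fundamental form: E = 2, F = 0, G = u^2.
Coefficients of the second fundamental form: L = 0, M = 0, N = sqrt(2)*u^2/(2*Abs(u)).
Assemble K = (LN − M²)/(EG − F²) = 0. At (u, v) = (9/2, 3*pi/4): K = 0.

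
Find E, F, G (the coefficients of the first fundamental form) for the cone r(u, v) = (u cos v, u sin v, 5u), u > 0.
E = 26;  F = 0;  G = u^2

Compute partials: r_u = (cos(v), sin(v), 5), r_v = (-u*sin(v), u*cos(v), 0). Then
  E = r_u · r_u = 26,
  F = r_u · r_v = 0,
  G = r_v · r_v = u^2.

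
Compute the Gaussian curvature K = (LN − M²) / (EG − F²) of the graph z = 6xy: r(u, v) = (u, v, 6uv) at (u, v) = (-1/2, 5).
K = -9/207025

Coefficients of the first fundamental form: E = 36*v^2 + 1, F = 36*u*v, G = 36*u^2 + 1.
Coefficients of the second fundamental form: L = 0, M = 6/sqrt(36*u^2 + 36*v^2 + 1), N = 0.
Assemble K = (LN − M²)/(EG − F²) = -36/(1296*u^4 + 2592*u^2*v^2 + 72*u^2 + 1296*v^4 + 72*v^2 + 1). At (u, v) = (-1/2, 5): K = -9/207025.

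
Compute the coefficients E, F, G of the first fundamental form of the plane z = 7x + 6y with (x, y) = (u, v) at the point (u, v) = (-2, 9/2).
E = 50;  F = 42;  G = 37

Partials: r_u = (1, 0, 7), r_v = (0, 1, 6). As functions of (u, v):
  E = r_u · r_u = 50,
  F = r_u · r_v = 42,
  G = r_v · r_v = 37.
Evaluating at (u, v) = (-2, 9/2): E = 50, F = 42, G = 37.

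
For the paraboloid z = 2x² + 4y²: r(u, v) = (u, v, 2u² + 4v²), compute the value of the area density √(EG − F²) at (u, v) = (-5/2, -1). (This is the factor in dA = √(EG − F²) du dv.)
√(EG − F²)|_{(-5/2, -1)} = sqrt(165)

E = 16*u^2 + 1, F = 32*u*v, G = 64*v^2 + 1, so EG − F² = 16*u^2 + 64*v^2 + 1. Taking the positive square root: √(EG − F²) = sqrt(16*u^2 + 64*v^2 + 1). At (u, v) = (-5/2, -1): sqrt(165).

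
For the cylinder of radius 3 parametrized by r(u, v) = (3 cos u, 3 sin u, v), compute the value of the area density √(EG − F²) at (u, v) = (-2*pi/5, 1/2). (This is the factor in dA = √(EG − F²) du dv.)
√(EG − F²)|_{(-2*pi/5, 1/2)} = 3

E = 9, F = 0, G = 1, so EG − F² = 9. Taking the positive square root: √(EG − F²) = 3. At (u, v) = (-2*pi/5, 1/2): 3.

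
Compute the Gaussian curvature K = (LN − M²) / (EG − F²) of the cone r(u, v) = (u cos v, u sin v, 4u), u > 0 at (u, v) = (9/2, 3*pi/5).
K = 0

Coefficients of the first fundamental form: E = 17, F = 0, G = u^2.
Coefficients of the second fundamental form: L = 0, M = 0, N = 4*sqrt(17)*u^2/(17*Abs(u)).
Assemble K = (LN − M²)/(EG − F²) = 0. At (u, v) = (9/2, 3*pi/5): K = 0.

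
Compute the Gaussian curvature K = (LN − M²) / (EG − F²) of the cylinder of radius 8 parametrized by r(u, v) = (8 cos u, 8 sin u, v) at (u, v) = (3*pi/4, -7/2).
K = 0

Coefficients of the first fundamental form: E = 64, F = 0, G = 1.
Coefficients of the second fundamental form: L = -8, M = 0, N = 0.
Assemble K = (LN − M²)/(EG − F²) = 0. At (u, v) = (3*pi/4, -7/2): K = 0.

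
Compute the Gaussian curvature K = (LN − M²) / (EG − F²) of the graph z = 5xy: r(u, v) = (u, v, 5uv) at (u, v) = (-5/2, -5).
K = -400/9790641

Coefficients of the first fundamental form: E = 25*v^2 + 1, F = 25*u*v, G = 25*u^2 + 1.
Coefficients of the second fundamental form: L = 0, M = 5/sqrt(25*u^2 + 25*v^2 + 1), N = 0.
Assemble K = (LN − M²)/(EG − F²) = -25/(625*u^4 + 1250*u^2*v^2 + 50*u^2 + 625*v^4 + 50*v^2 + 1). At (u, v) = (-5/2, -5): K = -400/9790641.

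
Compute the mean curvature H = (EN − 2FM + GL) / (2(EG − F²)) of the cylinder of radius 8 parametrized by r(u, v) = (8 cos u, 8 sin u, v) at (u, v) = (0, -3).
H = -1/16

With E = 64, F = 0, G = 1, L = -8, M = 0, N = 0, assemble
  H = (EN − 2FM + GL) / (2(EG − F²)) = -1/16.
At (u, v) = (0, -3): H = -1/16.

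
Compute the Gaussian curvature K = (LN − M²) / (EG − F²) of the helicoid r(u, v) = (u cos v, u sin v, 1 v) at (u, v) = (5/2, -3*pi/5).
K = -16/841

Coefficients of the first fundamental form: E = 1, F = 0, G = u^2 + 1.
Coefficients of the second fundamental form: L = 0, M = -1/sqrt(u^2 + 1), N = 0.
Assemble K = (LN − M²)/(EG − F²) = -1/(u^2 + 1)^2. At (u, v) = (5/2, -3*pi/5): K = -16/841.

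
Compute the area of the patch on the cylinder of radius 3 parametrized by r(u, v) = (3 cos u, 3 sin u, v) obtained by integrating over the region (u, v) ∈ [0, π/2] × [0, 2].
Area = 3*pi

Area = ∫∫ √(EG − F²) du dv with √(EG − F²) = 3. Integrating over [0, π/2] × [0, 2] gives 3*pi.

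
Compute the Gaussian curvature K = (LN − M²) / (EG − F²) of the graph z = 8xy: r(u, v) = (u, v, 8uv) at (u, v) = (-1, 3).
K = -64/410881

Coefficients of the first fundamental form: E = 64*v^2 + 1, F = 64*u*v, G = 64*u^2 + 1.
Coefficients of the second fundamental form: L = 0, M = 8/sqrt(64*u^2 + 64*v^2 + 1), N = 0.
Assemble K = (LN − M²)/(EG − F²) = -64/(4096*u^4 + 8192*u^2*v^2 + 128*u^2 + 4096*v^4 + 128*v^2 + 1). At (u, v) = (-1, 3): K = -64/410881.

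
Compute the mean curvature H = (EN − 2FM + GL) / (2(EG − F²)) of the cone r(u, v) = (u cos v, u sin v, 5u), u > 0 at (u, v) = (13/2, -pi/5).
H = 5*sqrt(26)/338

With E = 26, F = 0, G = u^2, L = 0, M = 0, N = 5*sqrt(26)*u^2/(26*Abs(u)), assemble
  H = (EN − 2FM + GL) / (2(EG − F²)) = 5*sqrt(26)/(52*Abs(u)).
At (u, v) = (13/2, -pi/5): H = 5*sqrt(26)/338.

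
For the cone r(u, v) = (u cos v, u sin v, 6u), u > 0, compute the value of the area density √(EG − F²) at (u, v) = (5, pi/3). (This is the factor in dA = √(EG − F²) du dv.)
√(EG − F²)|_{(5, pi/3)} = 5*sqrt(37)

E = 37, F = 0, G = u^2, so EG − F² = 37*u^2. Taking the positive square root: √(EG − F²) = sqrt(37)*Abs(u). At (u, v) = (5, pi/3): 5*sqrt(37).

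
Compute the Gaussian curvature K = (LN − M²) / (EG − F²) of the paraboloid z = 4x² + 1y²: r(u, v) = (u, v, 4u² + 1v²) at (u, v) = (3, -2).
K = 16/351649

Coefficients of the first fundamental form: E = 64*u^2 + 1, F = 16*u*v, G = 4*v^2 + 1.
Coefficients of the second fundamental form: L = 8/sqrt(64*u^2 + 4*v^2 + 1), M = 0, N = 2/sqrt(64*u^2 + 4*v^2 + 1).
Assemble K = (LN − M²)/(EG − F²) = 16/(4096*u^4 + 512*u^2*v^2 + 128*u^2 + 16*v^4 + 8*v^2 + 1). At (u, v) = (3, -2): K = 16/351649.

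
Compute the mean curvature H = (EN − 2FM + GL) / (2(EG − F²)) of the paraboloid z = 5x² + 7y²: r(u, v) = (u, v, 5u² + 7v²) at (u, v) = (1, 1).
H = 188*sqrt(33)/3267

With E = 100*u^2 + 1, F = 140*u*v, G = 196*v^2 + 1, L = 10/sqrt(100*u^2 + 196*v^2 + 1), M = 0, N = 14/sqrt(100*u^2 + 196*v^2 + 1), assemble
  H = (EN − 2FM + GL) / (2(EG − F²)) = 4*(175*u^2 + 245*v^2 + 3)/(100*u^2 + 196*v^2 + 1)^(3/2).
At (u, v) = (1, 1): H = 188*sqrt(33)/3267.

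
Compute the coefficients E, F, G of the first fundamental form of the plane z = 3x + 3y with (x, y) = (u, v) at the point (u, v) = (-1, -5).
E = 10;  F = 9;  G = 10

Partials: r_u = (1, 0, 3), r_v = (0, 1, 3). As functions of (u, v):
  E = r_u · r_u = 10,
  F = r_u · r_v = 9,
  G = r_v · r_v = 10.
Evaluating at (u, v) = (-1, -5): E = 10, F = 9, G = 10.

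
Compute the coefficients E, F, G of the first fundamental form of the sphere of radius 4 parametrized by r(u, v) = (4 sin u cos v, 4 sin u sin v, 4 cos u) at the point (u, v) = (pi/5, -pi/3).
E = 16;  F = 0;  G = 10 - 2*sqrt(5)

Partials: r_u = (4*cos(u)*cos(v), 4*sin(v)*cos(u), -4*sin(u)), r_v = (-4*sin(u)*sin(v), 4*sin(u)*cos(v), 0). As functions of (u, v):
  E = r_u · r_u = 16,
  F = r_u · r_v = 0,
  G = r_v · r_v = 16*sin(u)^2.
Evaluating at (u, v) = (pi/5, -pi/3): E = 16, F = 0, G = 10 - 2*sqrt(5).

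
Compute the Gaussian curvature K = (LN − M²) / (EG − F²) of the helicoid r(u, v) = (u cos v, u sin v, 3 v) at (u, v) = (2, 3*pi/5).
K = -9/169

Coefficients of the first fundamental form: E = 1, F = 0, G = u^2 + 9.
Coefficients of the second fundamental form: L = 0, M = -3/sqrt(u^2 + 9), N = 0.
Assemble K = (LN − M²)/(EG − F²) = -9/(u^2 + 9)^2. At (u, v) = (2, 3*pi/5): K = -9/169.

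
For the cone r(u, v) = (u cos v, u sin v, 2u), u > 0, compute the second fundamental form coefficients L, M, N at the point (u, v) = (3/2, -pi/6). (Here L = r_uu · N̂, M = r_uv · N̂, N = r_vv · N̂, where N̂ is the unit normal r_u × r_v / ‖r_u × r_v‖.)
L = 0;  M = 0;  N = 3*sqrt(5)/5

Compute the unit normal N̂(u, v) = (-2*sqrt(5)*u*cos(v)/(5*Abs(u)), -2*sqrt(5)*u*sin(v)/(5*Abs(u)), sqrt(5)*u/(5*Abs(u))), and the second partials r_uu, r_uv, r_vv. Take dot products:
  L(u, v) = r_uu · N̂ = 0,
  M(u, v) = r_uv · N̂ = 0,
  N(u, v) = r_vv · N̂ = 2*sqrt(5)*u^2/(5*Abs(u)).
Evaluating at (u, v) = (3/2, -pi/6):
  L = 0, M = 0, N = 3*sqrt(5)/5.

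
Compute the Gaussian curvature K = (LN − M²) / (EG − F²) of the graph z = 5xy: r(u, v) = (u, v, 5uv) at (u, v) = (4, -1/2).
K = -400/2653641

Coefficients of the first fundamental form: E = 25*v^2 + 1, F = 25*u*v, G = 25*u^2 + 1.
Coefficients of the second fundamental form: L = 0, M = 5/sqrt(25*u^2 + 25*v^2 + 1), N = 0.
Assemble K = (LN − M²)/(EG − F²) = -25/(625*u^4 + 1250*u^2*v^2 + 50*u^2 + 625*v^4 + 50*v^2 + 1). At (u, v) = (4, -1/2): K = -400/2653641.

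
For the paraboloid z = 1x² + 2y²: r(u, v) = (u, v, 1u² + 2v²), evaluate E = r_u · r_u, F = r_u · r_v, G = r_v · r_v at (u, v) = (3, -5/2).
E = 37;  F = -60;  G = 101

Partials: r_u = (1, 0, 2*u), r_v = (0, 1, 4*v). As functions of (u, v):
  E = r_u · r_u = 4*u^2 + 1,
  F = r_u · r_v = 8*u*v,
  G = r_v · r_v = 16*v^2 + 1.
Evaluating at (u, v) = (3, -5/2): E = 37, F = -60, G = 101.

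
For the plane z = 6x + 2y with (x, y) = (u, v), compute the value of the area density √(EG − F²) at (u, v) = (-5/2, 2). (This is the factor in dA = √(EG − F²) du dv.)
√(EG − F²)|_{(-5/2, 2)} = sqrt(41)

E = 37, F = 12, G = 5, so EG − F² = 41. Taking the positive square root: √(EG − F²) = sqrt(41). At (u, v) = (-5/2, 2): sqrt(41).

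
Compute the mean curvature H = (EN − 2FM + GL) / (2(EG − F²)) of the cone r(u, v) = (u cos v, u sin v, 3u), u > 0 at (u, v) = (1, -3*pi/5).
H = 3*sqrt(10)/20

With E = 10, F = 0, G = u^2, L = 0, M = 0, N = 3*sqrt(10)*u^2/(10*Abs(u)), assemble
  H = (EN − 2FM + GL) / (2(EG − F²)) = 3*sqrt(10)/(20*Abs(u)).
At (u, v) = (1, -3*pi/5): H = 3*sqrt(10)/20.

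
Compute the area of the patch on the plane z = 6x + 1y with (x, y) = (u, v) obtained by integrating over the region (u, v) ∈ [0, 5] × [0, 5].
Area = 25*sqrt(38)

Area = ∫∫ √(EG − F²) du dv with √(EG − F²) = sqrt(38). Integrating over [0, 5] × [0, 5] gives 25*sqrt(38).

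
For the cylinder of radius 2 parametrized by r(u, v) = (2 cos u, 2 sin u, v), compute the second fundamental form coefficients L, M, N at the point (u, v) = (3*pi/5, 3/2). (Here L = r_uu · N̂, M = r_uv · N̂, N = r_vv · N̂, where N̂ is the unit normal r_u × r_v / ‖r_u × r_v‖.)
L = -2;  M = 0;  N = 0

Compute the unit normal N̂(u, v) = (cos(u), sin(u), 0), and the second partials r_uu, r_uv, r_vv. Take dot products:
  L(u, v) = r_uu · N̂ = -2,
  M(u, v) = r_uv · N̂ = 0,
  N(u, v) = r_vv · N̂ = 0.
Evaluating at (u, v) = (3*pi/5, 3/2):
  L = -2, M = 0, N = 0.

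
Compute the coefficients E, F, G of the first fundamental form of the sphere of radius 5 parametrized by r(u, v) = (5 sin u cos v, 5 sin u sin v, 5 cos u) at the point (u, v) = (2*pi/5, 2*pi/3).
E = 25;  F = 0;  G = 25*sqrt(5)/8 + 125/8

Partials: r_u = (5*cos(u)*cos(v), 5*sin(v)*cos(u), -5*sin(u)), r_v = (-5*sin(u)*sin(v), 5*sin(u)*cos(v), 0). As functions of (u, v):
  E = r_u · r_u = 25,
  F = r_u · r_v = 0,
  G = r_v · r_v = 25*sin(u)^2.
Evaluating at (u, v) = (2*pi/5, 2*pi/3): E = 25, F = 0, G = 25*sqrt(5)/8 + 125/8.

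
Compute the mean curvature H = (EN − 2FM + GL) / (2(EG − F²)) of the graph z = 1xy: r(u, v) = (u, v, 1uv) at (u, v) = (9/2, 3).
H = -108/1331

With E = v^2 + 1, F = u*v, G = u^2 + 1, L = 0, M = 1/sqrt(u^2 + v^2 + 1), N = 0, assemble
  H = (EN − 2FM + GL) / (2(EG − F²)) = -u*v/(u^2 + v^2 + 1)^(3/2).
At (u, v) = (9/2, 3): H = -108/1331.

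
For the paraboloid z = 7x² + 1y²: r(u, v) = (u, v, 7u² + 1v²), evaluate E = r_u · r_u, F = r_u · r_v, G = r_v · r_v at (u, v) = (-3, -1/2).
E = 1765;  F = 42;  G = 2

Partials: r_u = (1, 0, 14*u), r_v = (0, 1, 2*v). As functions of (u, v):
  E = r_u · r_u = 196*u^2 + 1,
  F = r_u · r_v = 28*u*v,
  G = r_v · r_v = 4*v^2 + 1.
Evaluating at (u, v) = (-3, -1/2): E = 1765, F = 42, G = 2.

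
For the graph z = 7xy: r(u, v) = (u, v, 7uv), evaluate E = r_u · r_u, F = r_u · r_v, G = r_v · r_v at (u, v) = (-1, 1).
E = 50;  F = -49;  G = 50

Partials: r_u = (1, 0, 7*v), r_v = (0, 1, 7*u). As functions of (u, v):
  E = r_u · r_u = 49*v^2 + 1,
  F = r_u · r_v = 49*u*v,
  G = r_v · r_v = 49*u^2 + 1.
Evaluating at (u, v) = (-1, 1): E = 50, F = -49, G = 50.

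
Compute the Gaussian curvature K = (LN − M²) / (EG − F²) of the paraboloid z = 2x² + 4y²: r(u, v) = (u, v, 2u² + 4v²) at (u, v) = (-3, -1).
K = 32/43681

Coefficients of the first fundamental form: E = 16*u^2 + 1, F = 32*u*v, G = 64*v^2 + 1.
Coefficients of the second fundamental form: L = 4/sqrt(16*u^2 + 64*v^2 + 1), M = 0, N = 8/sqrt(16*u^2 + 64*v^2 + 1).
Assemble K = (LN − M²)/(EG − F²) = 32/(256*u^4 + 2048*u^2*v^2 + 32*u^2 + 4096*v^4 + 128*v^2 + 1). At (u, v) = (-3, -1): K = 32/43681.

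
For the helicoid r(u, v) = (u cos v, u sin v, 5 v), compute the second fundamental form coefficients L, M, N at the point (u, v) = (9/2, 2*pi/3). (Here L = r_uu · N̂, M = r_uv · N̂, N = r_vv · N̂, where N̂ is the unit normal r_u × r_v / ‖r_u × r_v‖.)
L = 0;  M = -10*sqrt(181)/181;  N = 0

Compute the unit normal N̂(u, v) = (5*sin(v)/sqrt(u^2 + 25), -5*cos(v)/sqrt(u^2 + 25), u/sqrt(u^2 + 25)), and the second partials r_uu, r_uv, r_vv. Take dot products:
  L(u, v) = r_uu · N̂ = 0,
  M(u, v) = r_uv · N̂ = -5/sqrt(u^2 + 25),
  N(u, v) = r_vv · N̂ = 0.
Evaluating at (u, v) = (9/2, 2*pi/3):
  L = 0, M = -10*sqrt(181)/181, N = 0.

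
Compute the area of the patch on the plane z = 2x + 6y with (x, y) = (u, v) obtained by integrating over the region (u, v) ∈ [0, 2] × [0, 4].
Area = 8*sqrt(41)

Area = ∫∫ √(EG − F²) du dv with √(EG − F²) = sqrt(41). Integrating over [0, 2] × [0, 4] gives 8*sqrt(41).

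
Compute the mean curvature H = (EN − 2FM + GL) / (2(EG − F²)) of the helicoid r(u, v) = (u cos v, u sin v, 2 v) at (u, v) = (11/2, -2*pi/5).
H = 0

With E = 1, F = 0, G = u^2 + 4, L = 0, M = -2/sqrt(u^2 + 4), N = 0, assemble
  H = (EN − 2FM + GL) / (2(EG − F²)) = 0.
At (u, v) = (11/2, -2*pi/5): H = 0.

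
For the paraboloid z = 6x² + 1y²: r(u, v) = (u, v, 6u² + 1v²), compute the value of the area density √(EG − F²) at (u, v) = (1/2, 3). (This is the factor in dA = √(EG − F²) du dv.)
√(EG − F²)|_{(1/2, 3)} = sqrt(73)

E = 144*u^2 + 1, F = 24*u*v, G = 4*v^2 + 1, so EG − F² = 144*u^2 + 4*v^2 + 1. Taking the positive square root: √(EG − F²) = sqrt(144*u^2 + 4*v^2 + 1). At (u, v) = (1/2, 3): sqrt(73).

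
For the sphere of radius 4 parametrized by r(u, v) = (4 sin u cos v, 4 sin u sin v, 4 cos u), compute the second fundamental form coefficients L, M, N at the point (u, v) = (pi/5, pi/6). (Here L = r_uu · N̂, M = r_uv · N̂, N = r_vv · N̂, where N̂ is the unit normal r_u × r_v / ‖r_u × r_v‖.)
L = -4;  M = 0;  N = -5/2 + sqrt(5)/2

Compute the unit normal N̂(u, v) = (sin(u)^2*cos(v)/Abs(sin(u)), sin(u)^2*sin(v)/Abs(sin(u)), sin(2*u)/(2*Abs(sin(u)))), and the second partials r_uu, r_uv, r_vv. Take dot products:
  L(u, v) = r_uu · N̂ = -4*sin(u)/Abs(sin(u)),
  M(u, v) = r_uv · N̂ = 0,
  N(u, v) = r_vv · N̂ = -4*sin(u)^3/Abs(sin(u)).
Evaluating at (u, v) = (pi/5, pi/6):
  L = -4, M = 0, N = -5/2 + sqrt(5)/2.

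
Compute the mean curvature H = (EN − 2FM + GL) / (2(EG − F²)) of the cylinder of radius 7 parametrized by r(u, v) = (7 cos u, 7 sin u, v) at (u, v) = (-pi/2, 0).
H = -1/14

With E = 49, F = 0, G = 1, L = -7, M = 0, N = 0, assemble
  H = (EN − 2FM + GL) / (2(EG − F²)) = -1/14.
At (u, v) = (-pi/2, 0): H = -1/14.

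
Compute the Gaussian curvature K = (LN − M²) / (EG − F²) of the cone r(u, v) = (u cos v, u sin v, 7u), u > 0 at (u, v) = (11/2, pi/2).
K = 0

Coefficients of the first fundamental form: E = 50, F = 0, G = u^2.
Coefficients of the second fundamental form: L = 0, M = 0, N = 7*sqrt(2)*u^2/(10*Abs(u)).
Assemble K = (LN − M²)/(EG − F²) = 0. At (u, v) = (11/2, pi/2): K = 0.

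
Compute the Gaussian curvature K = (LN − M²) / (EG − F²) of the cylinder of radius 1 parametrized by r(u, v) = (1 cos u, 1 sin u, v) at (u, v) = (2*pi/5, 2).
K = 0

Coefficients of the first fundamental form: E = 1, F = 0, G = 1.
Coefficients of the second fundamental form: L = -1, M = 0, N = 0.
Assemble K = (LN − M²)/(EG − F²) = 0. At (u, v) = (2*pi/5, 2): K = 0.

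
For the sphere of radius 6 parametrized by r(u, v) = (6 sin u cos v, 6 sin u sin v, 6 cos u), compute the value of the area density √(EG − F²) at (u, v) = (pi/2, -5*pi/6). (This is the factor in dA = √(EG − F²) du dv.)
√(EG − F²)|_{(pi/2, -5*pi/6)} = 36

E = 36, F = 0, G = 36*sin(u)^2, so EG − F² = 1296*sin(u)^2. Taking the positive square root: √(EG − F²) = 36*Abs(sin(u)). At (u, v) = (pi/2, -5*pi/6): 36.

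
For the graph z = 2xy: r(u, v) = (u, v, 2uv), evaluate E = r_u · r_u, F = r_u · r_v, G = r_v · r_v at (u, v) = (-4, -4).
E = 65;  F = 64;  G = 65

Partials: r_u = (1, 0, 2*v), r_v = (0, 1, 2*u). As functions of (u, v):
  E = r_u · r_u = 4*v^2 + 1,
  F = r_u · r_v = 4*u*v,
  G = r_v · r_v = 4*u^2 + 1.
Evaluating at (u, v) = (-4, -4): E = 65, F = 64, G = 65.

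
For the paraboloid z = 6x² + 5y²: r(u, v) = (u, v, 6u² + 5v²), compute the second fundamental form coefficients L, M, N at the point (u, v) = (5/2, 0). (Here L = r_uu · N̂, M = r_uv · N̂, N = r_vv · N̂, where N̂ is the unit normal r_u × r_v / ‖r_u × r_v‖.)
L = 12*sqrt(901)/901;  M = 0;  N = 10*sqrt(901)/901

Compute the unit normal N̂(u, v) = (-12*u/sqrt(144*u^2 + 100*v^2 + 1), -10*v/sqrt(144*u^2 + 100*v^2 + 1), 1/sqrt(144*u^2 + 100*v^2 + 1)), and the second partials r_uu, r_uv, r_vv. Take dot products:
  L(u, v) = r_uu · N̂ = 12/sqrt(144*u^2 + 100*v^2 + 1),
  M(u, v) = r_uv · N̂ = 0,
  N(u, v) = r_vv · N̂ = 10/sqrt(144*u^2 + 100*v^2 + 1).
Evaluating at (u, v) = (5/2, 0):
  L = 12*sqrt(901)/901, M = 0, N = 10*sqrt(901)/901.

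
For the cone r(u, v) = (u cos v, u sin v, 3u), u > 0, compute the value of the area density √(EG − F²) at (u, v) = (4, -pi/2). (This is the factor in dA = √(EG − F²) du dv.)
√(EG − F²)|_{(4, -pi/2)} = 4*sqrt(10)

E = 10, F = 0, G = u^2, so EG − F² = 10*u^2. Taking the positive square root: √(EG − F²) = sqrt(10)*Abs(u). At (u, v) = (4, -pi/2): 4*sqrt(10).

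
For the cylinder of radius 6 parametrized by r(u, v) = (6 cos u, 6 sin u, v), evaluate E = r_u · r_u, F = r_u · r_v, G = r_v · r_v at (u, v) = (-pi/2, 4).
E = 36;  F = 0;  G = 1

Partials: r_u = (-6*sin(u), 6*cos(u), 0), r_v = (0, 0, 1). As functions of (u, v):
  E = r_u · r_u = 36,
  F = r_u · r_v = 0,
  G = r_v · r_v = 1.
Evaluating at (u, v) = (-pi/2, 4): E = 36, F = 0, G = 1.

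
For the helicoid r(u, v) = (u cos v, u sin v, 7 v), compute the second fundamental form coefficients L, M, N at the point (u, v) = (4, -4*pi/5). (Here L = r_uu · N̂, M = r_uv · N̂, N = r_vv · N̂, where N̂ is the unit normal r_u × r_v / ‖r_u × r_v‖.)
L = 0;  M = -7*sqrt(65)/65;  N = 0

Compute the unit normal N̂(u, v) = (7*sin(v)/sqrt(u^2 + 49), -7*cos(v)/sqrt(u^2 + 49), u/sqrt(u^2 + 49)), and the second partials r_uu, r_uv, r_vv. Take dot products:
  L(u, v) = r_uu · N̂ = 0,
  M(u, v) = r_uv · N̂ = -7/sqrt(u^2 + 49),
  N(u, v) = r_vv · N̂ = 0.
Evaluating at (u, v) = (4, -4*pi/5):
  L = 0, M = -7*sqrt(65)/65, N = 0.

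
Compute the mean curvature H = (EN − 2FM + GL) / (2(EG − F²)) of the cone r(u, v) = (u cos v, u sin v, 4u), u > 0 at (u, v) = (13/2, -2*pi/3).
H = 4*sqrt(17)/221

With E = 17, F = 0, G = u^2, L = 0, M = 0, N = 4*sqrt(17)*u^2/(17*Abs(u)), assemble
  H = (EN − 2FM + GL) / (2(EG − F²)) = 2*sqrt(17)/(17*Abs(u)).
At (u, v) = (13/2, -2*pi/3): H = 4*sqrt(17)/221.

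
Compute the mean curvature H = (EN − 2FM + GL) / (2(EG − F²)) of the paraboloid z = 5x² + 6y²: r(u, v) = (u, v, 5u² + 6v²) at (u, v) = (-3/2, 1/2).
H = 1541*sqrt(262)/68644

With E = 100*u^2 + 1, F = 120*u*v, G = 144*v^2 + 1, L = 10/sqrt(100*u^2 + 144*v^2 + 1), M = 0, N = 12/sqrt(100*u^2 + 144*v^2 + 1), assemble
  H = (EN − 2FM + GL) / (2(EG − F²)) = (600*u^2 + 720*v^2 + 11)/(100*u^2 + 144*v^2 + 1)^(3/2).
At (u, v) = (-3/2, 1/2): H = 1541*sqrt(262)/68644.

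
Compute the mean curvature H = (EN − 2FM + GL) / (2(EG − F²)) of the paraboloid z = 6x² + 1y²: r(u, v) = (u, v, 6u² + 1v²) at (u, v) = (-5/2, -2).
H = 1003*sqrt(917)/840889

With E = 144*u^2 + 1, F = 24*u*v, G = 4*v^2 + 1, L = 12/sqrt(144*u^2 + 4*v^2 + 1), M = 0, N = 2/sqrt(144*u^2 + 4*v^2 + 1), assemble
  H = (EN − 2FM + GL) / (2(EG − F²)) = (144*u^2 + 24*v^2 + 7)/(144*u^2 + 4*v^2 + 1)^(3/2).
At (u, v) = (-5/2, -2): H = 1003*sqrt(917)/840889.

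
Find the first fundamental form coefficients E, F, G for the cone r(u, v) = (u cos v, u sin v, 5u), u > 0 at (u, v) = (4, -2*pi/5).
E = 26;  F = 0;  G = 16

Partials: r_u = (cos(v), sin(v), 5), r_v = (-u*sin(v), u*cos(v), 0). As functions of (u, v):
  E = r_u · r_u = 26,
  F = r_u · r_v = 0,
  G = r_v · r_v = u^2.
Evaluating at (u, v) = (4, -2*pi/5): E = 26, F = 0, G = 16.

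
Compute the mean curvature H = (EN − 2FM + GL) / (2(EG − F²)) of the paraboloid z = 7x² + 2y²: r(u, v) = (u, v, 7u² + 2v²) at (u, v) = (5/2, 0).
H = 2459*sqrt(1226)/1503076

With E = 196*u^2 + 1, F = 56*u*v, G = 16*v^2 + 1, L = 14/sqrt(196*u^2 + 16*v^2 + 1), M = 0, N = 4/sqrt(196*u^2 + 16*v^2 + 1), assemble
  H = (EN − 2FM + GL) / (2(EG − F²)) = (392*u^2 + 112*v^2 + 9)/(196*u^2 + 16*v^2 + 1)^(3/2).
At (u, v) = (5/2, 0): H = 2459*sqrt(1226)/1503076.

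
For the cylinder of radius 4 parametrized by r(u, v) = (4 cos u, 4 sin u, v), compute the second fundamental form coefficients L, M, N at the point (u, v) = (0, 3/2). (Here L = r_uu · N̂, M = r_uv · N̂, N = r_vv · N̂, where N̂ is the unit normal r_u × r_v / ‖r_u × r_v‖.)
L = -4;  M = 0;  N = 0

Compute the unit normal N̂(u, v) = (cos(u), sin(u), 0), and the second partials r_uu, r_uv, r_vv. Take dot products:
  L(u, v) = r_uu · N̂ = -4,
  M(u, v) = r_uv · N̂ = 0,
  N(u, v) = r_vv · N̂ = 0.
Evaluating at (u, v) = (0, 3/2):
  L = -4, M = 0, N = 0.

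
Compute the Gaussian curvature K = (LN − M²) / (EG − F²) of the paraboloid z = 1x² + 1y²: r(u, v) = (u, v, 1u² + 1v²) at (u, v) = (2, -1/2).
K = 1/81

Coefficients of the first fundamental form: E = 4*u^2 + 1, F = 4*u*v, G = 4*v^2 + 1.
Coefficients of the second fundamental form: L = 2/sqrt(4*u^2 + 4*v^2 + 1), M = 0, N = 2/sqrt(4*u^2 + 4*v^2 + 1).
Assemble K = (LN − M²)/(EG − F²) = 4/(16*u^4 + 32*u^2*v^2 + 8*u^2 + 16*v^4 + 8*v^2 + 1). At (u, v) = (2, -1/2): K = 1/81.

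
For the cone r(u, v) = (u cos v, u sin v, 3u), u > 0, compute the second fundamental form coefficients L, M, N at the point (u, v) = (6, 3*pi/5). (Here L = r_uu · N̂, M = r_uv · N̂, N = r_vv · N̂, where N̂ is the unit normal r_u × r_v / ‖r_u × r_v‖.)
L = 0;  M = 0;  N = 9*sqrt(10)/5

Compute the unit normal N̂(u, v) = (-3*sqrt(10)*u*cos(v)/(10*Abs(u)), -3*sqrt(10)*u*sin(v)/(10*Abs(u)), sqrt(10)*u/(10*Abs(u))), and the second partials r_uu, r_uv, r_vv. Take dot products:
  L(u, v) = r_uu · N̂ = 0,
  M(u, v) = r_uv · N̂ = 0,
  N(u, v) = r_vv · N̂ = 3*sqrt(10)*u^2/(10*Abs(u)).
Evaluating at (u, v) = (6, 3*pi/5):
  L = 0, M = 0, N = 9*sqrt(10)/5.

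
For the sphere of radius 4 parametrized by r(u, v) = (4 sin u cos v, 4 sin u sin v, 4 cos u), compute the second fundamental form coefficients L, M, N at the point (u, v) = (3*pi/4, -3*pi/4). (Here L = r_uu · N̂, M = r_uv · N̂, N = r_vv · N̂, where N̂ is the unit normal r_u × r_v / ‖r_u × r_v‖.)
L = -4;  M = 0;  N = -2

Compute the unit normal N̂(u, v) = (sin(u)^2*cos(v)/Abs(sin(u)), sin(u)^2*sin(v)/Abs(sin(u)), sin(2*u)/(2*Abs(sin(u)))), and the second partials r_uu, r_uv, r_vv. Take dot products:
  L(u, v) = r_uu · N̂ = -4*sin(u)/Abs(sin(u)),
  M(u, v) = r_uv · N̂ = 0,
  N(u, v) = r_vv · N̂ = -4*sin(u)^3/Abs(sin(u)).
Evaluating at (u, v) = (3*pi/4, -3*pi/4):
  L = -4, M = 0, N = -2.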